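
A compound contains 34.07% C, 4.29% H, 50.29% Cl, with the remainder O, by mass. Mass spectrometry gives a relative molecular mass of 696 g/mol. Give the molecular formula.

Assume 100 g: 34.07 g C, 4.29 g H, 50.29 g Cl, 11.35 g O.
n(C) = 34.07/12.01 = 2.837, n(H) = 4.29/1.008 = 4.256, n(Cl) = 50.29/35.45 = 1.419, n(O) = 11.35/16.00 = 0.7094
Ratios (÷ 0.7094): C 3.999, H 6.000, Cl 2.000, O 1.000
→ C4H6Cl2O
Empirical-formula mass = 140.99 g/mol
n = 696 / 140.99 = 4.94 ≈ 5
Molecular formula = (C4H6Cl2O)×5 = C20H30Cl10O5

C20H30Cl10O5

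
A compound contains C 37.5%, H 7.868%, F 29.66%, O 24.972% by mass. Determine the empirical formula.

Assume 100 g: 37.5 g C, 7.868 g H, 29.66 g F, 24.972 g O.
n(C) = 37.5/12.01 = 3.122, n(H) = 7.868/1.008 = 7.806, n(F) = 29.66/19.00 = 1.561, n(O) = 24.972/16.00 = 1.561
Ratios (÷ 1.561): C 2.001, H 5.001, F 1.000, O 1.000
Ratio ≈ 2:5:1:1, so the empirical formula is C2H5FO

C2H5FO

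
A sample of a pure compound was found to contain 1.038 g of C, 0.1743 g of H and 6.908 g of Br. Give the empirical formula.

CH2Br

Moles — C: 1.038 / 12.01 = 0.08643 mol; H: 0.1743 / 1.008 = 0.1729 mol; Br: 6.908 / 79.90 = 0.08646 mol
Divide by the smallest (0.08643 mol C): C 1.000, H 2.001, Br 1.000
→ CH2Br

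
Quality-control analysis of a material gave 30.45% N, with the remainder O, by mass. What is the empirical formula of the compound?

NO2

Assume 100 g: 30.45 g N, 69.55 g O.
n(N) = 30.45/14.01 = 2.173, n(O) = 69.55/16.00 = 4.347
Smallest is N at 2.173 mol; normalising gives N 1.000, O 2.000
≈ 1:2 → NO2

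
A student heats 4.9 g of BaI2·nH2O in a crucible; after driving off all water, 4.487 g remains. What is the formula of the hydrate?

BaI2·2H2O

Mass of water lost = 4.9 − 4.487 = 0.413 g → 0.413 / 18.02 = 0.02292 mol H2O
Molar mass of BaI2 = 391.13 g/mol → mol BaI2 = 4.487 / 391.13 = 0.01147
n = 0.02292 / 0.01147 = 2.00 ≈ 2 → BaI2·2H2O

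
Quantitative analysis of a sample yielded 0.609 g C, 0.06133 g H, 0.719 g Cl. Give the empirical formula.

C5H6Cl2

Moles — C: 0.609 / 12.01 = 0.05071 mol; H: 0.06133 / 1.008 = 0.06084 mol; Cl: 0.719 / 35.45 = 0.02028 mol
Smallest is Cl at 0.02028 mol; normalising gives C 2.500, H 3.000, Cl 1.000
Multiply by 2: C 5.00, H 6.00, Cl 2.00 → C5H6Cl2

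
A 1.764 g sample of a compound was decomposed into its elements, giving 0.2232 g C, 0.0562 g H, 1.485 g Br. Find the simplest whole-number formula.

CH3Br

n(C) = 0.2232/12.01 = 0.01858, n(H) = 0.0562/1.008 = 0.05575, n(Br) = 1.485/79.90 = 0.01859
Smallest is C at 0.01858 mol; normalising gives C 1.000, H 3.000, Br 1.000
≈ 1:3:1 → CH3Br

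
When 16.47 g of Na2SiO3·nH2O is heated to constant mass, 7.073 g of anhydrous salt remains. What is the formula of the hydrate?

Mass of water lost = 16.47 − 7.073 = 9.397 g → 9.397 / 18.02 = 0.5215 mol H2O
Molar mass of Na2SiO3 = 122.07 g/mol → mol Na2SiO3 = 7.073 / 122.07 = 0.05794
n = 0.5215 / 0.05794 = 9.00 ≈ 9 → Na2SiO3·9H2O

Na2SiO3·9H2O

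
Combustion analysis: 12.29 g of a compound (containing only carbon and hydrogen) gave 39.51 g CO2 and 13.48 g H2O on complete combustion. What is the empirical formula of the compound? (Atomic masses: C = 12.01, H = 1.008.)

C3H5

mol C = 39.51 / 44.01 = 0.8978; mass C = 0.8978 × 12.01 = 10.78 g
mol H = 2 × (13.48 / 18.02) = 1.496; mass H = 1.496 × 1.008 = 1.508 g
Divide by the smallest (0.8978 mol C): C 1.000, H 1.667
×3: C 3.00, H 5.00 → C3H5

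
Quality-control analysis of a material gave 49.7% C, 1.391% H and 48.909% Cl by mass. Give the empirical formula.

Assume 100 g: 49.7 g C, 1.391 g H, 48.909 g Cl.
n(C) = 49.7/12.01 = 4.138, n(H) = 1.391/1.008 = 1.38, n(Cl) = 48.909/35.45 = 1.38
Ratios (÷ 1.38): C 2.999, H 1.000, Cl 1.000
→ C3HCl

C3HCl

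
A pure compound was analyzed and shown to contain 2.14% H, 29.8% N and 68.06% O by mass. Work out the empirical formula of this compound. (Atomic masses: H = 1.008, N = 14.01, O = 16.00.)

HNO2

Assume 100 g: 2.14 g H, 29.8 g N, 68.06 g O.
Moles — H: 2.14 / 1.008 = 2.123 mol; N: 29.8 / 14.01 = 2.127 mol; O: 68.06 / 16.00 = 4.254 mol
Divide by the smallest (2.123 mol H): H 1.000, N 1.002, O 2.004
≈ 1:1:2 → HNO2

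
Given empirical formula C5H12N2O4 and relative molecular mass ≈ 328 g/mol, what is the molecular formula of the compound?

Empirical-formula mass = 164.17 g/mol
n = 328 / 164.17 = 2.00 ≈ 2
Molecular formula = (C5H12N2O4)2 = C10H24N4O8

C10H24N4O8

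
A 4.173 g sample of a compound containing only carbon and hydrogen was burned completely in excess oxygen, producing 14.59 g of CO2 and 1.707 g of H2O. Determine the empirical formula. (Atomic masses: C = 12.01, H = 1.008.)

C7H4

mol C = 14.59 / 44.01 = 0.3315; mass C = 0.3315 × 12.01 = 3.982 g
mol H = 2 × (1.707 / 18.02) = 0.1895; mass H = 0.1895 × 1.008 = 0.1910 g
Ratios (÷ 0.1895): C 1.750, H 1.000
Multiply by 4: C 7.00, H 4.00 → C7H4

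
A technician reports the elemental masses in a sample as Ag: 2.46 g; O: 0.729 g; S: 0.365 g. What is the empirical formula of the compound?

n(Ag) = 2.46/107.87 = 0.02281, n(O) = 0.729/16.00 = 0.04556, n(S) = 0.365/32.07 = 0.01138
Divide by the smallest (0.01138 mol S): Ag 2.004, O 4.003, S 1.000
Ratio ≈ 2:4:1, so the empirical formula is Ag2O4S

Ag2O4S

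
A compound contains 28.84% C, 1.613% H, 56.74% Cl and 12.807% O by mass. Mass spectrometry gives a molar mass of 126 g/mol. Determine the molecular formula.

C3H2Cl2O

Assume 100 g: 28.84 g C, 1.613 g H, 56.74 g Cl, 12.807 g O.
C: 28.84 g ÷ 12.01 g/mol = 2.401 mol
H: 1.613 g ÷ 1.008 g/mol = 1.6 mol
Cl: 56.74 g ÷ 35.45 g/mol = 1.601 mol
O: 12.807 g ÷ 16.00 g/mol = 0.8004 mol
Smallest is O at 0.8004 mol; normalising gives C 3.000, H 1.999, Cl 2.000, O 1.000
→ C3H2Cl2O
Empirical-formula mass = 124.95 g/mol
n = 126 / 124.95 = 1.01 ≈ 1
Molecular formula = empirical formula = C3H2Cl2O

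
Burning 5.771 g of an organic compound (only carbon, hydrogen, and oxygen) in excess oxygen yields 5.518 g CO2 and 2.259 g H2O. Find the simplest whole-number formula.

mol C = 5.518 / 44.01 = 0.1254; mass C = 0.1254 × 12.01 = 1.506 g
mol H = 2 × (2.259 / 18.02) = 0.2507; mass H = 0.2507 × 1.008 = 0.2527 g
mass O = 5.771 − (1.759) = 4.012 g → mol O = 0.2508
Ratios (÷ 0.1254): C 1.000, H 2.000, O 2.000
≈ 1:2:2 → CH2O2

CH2O2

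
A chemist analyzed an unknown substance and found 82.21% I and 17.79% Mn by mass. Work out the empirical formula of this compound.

I2Mn

Assume 100 g: 82.21 g I, 17.79 g Mn.
Moles — I: 82.21 / 126.90 = 0.6478 mol; Mn: 17.79 / 54.94 = 0.3238 mol
Ratios (÷ 0.3238): I 2.001, Mn 1.000
→ I2Mn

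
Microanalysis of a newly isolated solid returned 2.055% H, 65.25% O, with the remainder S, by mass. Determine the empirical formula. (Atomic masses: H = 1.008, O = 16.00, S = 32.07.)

Assume 100 g: 2.055 g H, 65.25 g O, 32.695 g S.
Moles — H: 2.055 / 1.008 = 2.039 mol; O: 65.25 / 16.00 = 4.078 mol; S: 32.695 / 32.07 = 1.019 mol
Ratios (÷ 1.019): H 2.000, O 4.000, S 1.000
Ratio ≈ 2:4:1, so the empirical formula is H2O4S

H2O4S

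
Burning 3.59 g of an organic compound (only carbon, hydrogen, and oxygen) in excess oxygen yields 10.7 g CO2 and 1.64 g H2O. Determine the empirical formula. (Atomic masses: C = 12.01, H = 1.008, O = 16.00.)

mol C = 10.7 / 44.01 = 0.2431; mass C = 0.2431 × 12.01 = 2.920 g
mol H = 2 × (1.64 / 18.02) = 0.1820; mass H = 0.1820 × 1.008 = 0.1835 g
mass O = 3.59 − (3.103) = 0.4866 g → mol O = 0.03041
Divide by the smallest (0.03041 mol O): C 7.995, H 5.985, O 1.000
≈ 8:6:1 → C8H6O

C8H6O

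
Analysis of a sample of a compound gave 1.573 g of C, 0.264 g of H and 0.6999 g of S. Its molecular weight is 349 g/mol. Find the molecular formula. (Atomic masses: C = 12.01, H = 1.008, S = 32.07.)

C18H36S3

Moles — C: 1.573 / 12.01 = 0.131 mol; H: 0.264 / 1.008 = 0.2619 mol; S: 0.6999 / 32.07 = 0.02182 mol
Divide by the smallest (0.02182 mol S): C 6.001, H 12.001, S 1.000
Ratio ≈ 6:12:1, so the empirical formula is C6H12S
Empirical-formula mass = 116.23 g/mol
n = 349 / 116.23 = 3.00 ≈ 3
Molecular formula = (C6H12S)×3 = C18H36S3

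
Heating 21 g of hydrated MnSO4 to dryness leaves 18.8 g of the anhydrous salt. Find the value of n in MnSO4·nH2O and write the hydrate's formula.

MnSO4·H2O

Mass of water lost = 21 − 18.8 = 2.2 g → 2.2 / 18.02 = 0.1221 mol H2O
Molar mass of MnSO4 = 151.01 g/mol → mol MnSO4 = 18.8 / 151.01 = 0.1245
n = 0.1221 / 0.1245 = 0.98 ≈ 1 → MnSO4·H2O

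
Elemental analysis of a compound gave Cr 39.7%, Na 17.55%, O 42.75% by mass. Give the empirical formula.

Cr2Na2O7

Assume 100 g: 39.7 g Cr, 17.55 g Na, 42.75 g O.
Cr: 39.7 g ÷ 52.00 g/mol = 0.7635 mol
Na: 17.55 g ÷ 22.99 g/mol = 0.7634 mol
O: 42.75 g ÷ 16.00 g/mol = 2.672 mol
Divide by the smallest (0.7634 mol Na): Cr 1.000, Na 1.000, O 3.500
Scaling by 2: Cr 2.00, Na 2.00, O 7.00 → Cr2Na2O7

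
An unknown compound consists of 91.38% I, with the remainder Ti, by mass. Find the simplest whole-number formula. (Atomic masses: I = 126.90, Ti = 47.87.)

I4Ti

Assume 100 g: 91.38 g I, 8.62 g Ti.
n(I) = 91.38/126.90 = 0.7201, n(Ti) = 8.62/47.87 = 0.1801
Ratios (÷ 0.1801): I 3.999, Ti 1.000
Ratio ≈ 4:1, so the empirical formula is I4Ti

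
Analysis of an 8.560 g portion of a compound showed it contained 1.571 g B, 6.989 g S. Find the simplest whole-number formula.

B2S3

Moles — B: 1.571 / 10.81 = 0.1453 mol; S: 6.989 / 32.07 = 0.2179 mol
Divide by the smallest (0.1453 mol B): B 1.000, S 1.500
Scaling by 2: B 2.00, S 3.00 → B2S3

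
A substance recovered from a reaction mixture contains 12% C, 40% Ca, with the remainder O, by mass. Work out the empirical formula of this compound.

Assume 100 g: 12 g C, 40 g Ca, 48 g O.
Moles — C: 12 / 12.01 = 0.9992 mol; Ca: 40 / 40.08 = 0.998 mol; O: 48 / 16.00 = 3 mol
Ratios (÷ 0.998): C 1.001, Ca 1.000, O 3.006
Ratio ≈ 1:1:3, so the empirical formula is CCaO3

CCaO3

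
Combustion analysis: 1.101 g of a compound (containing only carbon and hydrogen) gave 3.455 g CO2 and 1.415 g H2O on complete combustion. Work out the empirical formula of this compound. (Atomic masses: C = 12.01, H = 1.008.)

mol C = 3.455 / 44.01 = 0.07850; mass C = 0.07850 × 12.01 = 0.9428 g
mol H = 2 × (1.415 / 18.02) = 0.1570; mass H = 0.1570 × 1.008 = 0.1583 g
Divide by the smallest (0.0785 mol C): C 1.000, H 2.000
Ratio ≈ 1:2, so the empirical formula is CH2

CH2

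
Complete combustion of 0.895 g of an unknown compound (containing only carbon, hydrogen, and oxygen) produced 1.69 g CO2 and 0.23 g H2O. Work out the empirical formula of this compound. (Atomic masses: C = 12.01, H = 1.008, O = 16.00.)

mol C = 1.69 / 44.01 = 0.03840; mass C = 0.03840 × 12.01 = 0.4612 g
mol H = 2 × (0.23 / 18.02) = 0.02553; mass H = 0.02553 × 1.008 = 0.02573 g
mass O = 0.895 − (0.4869) = 0.4081 g → mol O = 0.02551
Ratios (÷ 0.02551): C 1.506, H 1.001, O 1.000
×2: C 3.01, H 2.00, O 2.00 → C3H2O2

C3H2O2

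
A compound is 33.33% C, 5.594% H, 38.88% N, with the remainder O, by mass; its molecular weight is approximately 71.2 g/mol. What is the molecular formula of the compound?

C2H4N2O

Assume 100 g: 33.33 g C, 5.594 g H, 38.88 g N, 22.196 g O.
C: 33.33 g ÷ 12.01 g/mol = 2.775 mol
H: 5.594 g ÷ 1.008 g/mol = 5.55 mol
N: 38.88 g ÷ 14.01 g/mol = 2.775 mol
O: 22.196 g ÷ 16.00 g/mol = 1.387 mol
Smallest is O at 1.387 mol; normalising gives C 2.000, H 4.000, N 2.000, O 1.000
≈ 2:4:2:1 → C2H4N2O
Empirical-formula mass = 72.07 g/mol
n = 71.2 / 72.07 = 0.99 ≈ 1
Molecular formula = empirical formula = C2H4N2O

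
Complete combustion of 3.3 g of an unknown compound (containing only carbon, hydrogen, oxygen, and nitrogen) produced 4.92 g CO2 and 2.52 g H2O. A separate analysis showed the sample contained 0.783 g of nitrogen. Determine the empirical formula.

C2H5NO

mol C = 4.92 / 44.01 = 0.1118; mass C = 0.1118 × 12.01 = 1.343 g
mol H = 2 × (2.52 / 18.02) = 0.2797; mass H = 0.2797 × 1.008 = 0.2819 g
mol N = 0.783 / 14.01 = 0.05589
mass O = 3.3 − (2.408) = 0.8924 g → mol O = 0.05578
Divide by the smallest (0.05578 mol O): C 2.004, H 5.014, N 1.002, O 1.000
≈ 2:5:1:1 → C2H5NO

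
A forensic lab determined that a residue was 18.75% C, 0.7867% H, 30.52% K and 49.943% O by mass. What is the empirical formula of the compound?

Assume 100 g: 18.75 g C, 0.7867 g H, 30.52 g K, 49.943 g O.
n(C) = 18.75/12.01 = 1.561, n(H) = 0.7867/1.008 = 0.7805, n(K) = 30.52/39.10 = 0.7806, n(O) = 49.943/16.00 = 3.121
Ratios (÷ 0.7805): C 2.000, H 1.000, K 1.000, O 4.000
Ratio ≈ 2:1:1:4, so the empirical formula is C2HKO4

C2HKO4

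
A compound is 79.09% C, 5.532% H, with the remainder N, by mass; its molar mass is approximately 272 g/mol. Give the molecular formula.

Assume 100 g: 79.09 g C, 5.532 g H, 15.378 g N.
n(C) = 79.09/12.01 = 6.585, n(H) = 5.532/1.008 = 5.488, n(N) = 15.378/14.01 = 1.098
Ratios (÷ 1.098): C 6.000, H 5.000, N 1.000
Ratio ≈ 6:5:1, so the empirical formula is C6H5N
Empirical-formula mass = 91.11 g/mol
n = 272 / 91.11 = 2.99 ≈ 3
Molecular formula = (C6H5N)×3 = C18H15N3

C18H15N3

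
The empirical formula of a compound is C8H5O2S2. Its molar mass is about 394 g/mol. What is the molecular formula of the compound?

C16H10O4S4

Empirical-formula mass = 197.26 g/mol
n = 394 / 197.26 = 2.00 ≈ 2
Molecular formula = (C8H5O2S2)2 = C16H10O4S4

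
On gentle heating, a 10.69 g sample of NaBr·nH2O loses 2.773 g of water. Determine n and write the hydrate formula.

NaBr·2H2O

Mass of anhydrous NaBr = 10.69 − 2.773 = 7.917 g
mol H2O = 2.773 / 18.02 = 0.1539
Molar mass of NaBr = 102.89 g/mol → mol NaBr = 7.917 / 102.89 = 0.07695
n = 0.1539 / 0.07695 = 2.00 ≈ 2 → NaBr·2H2O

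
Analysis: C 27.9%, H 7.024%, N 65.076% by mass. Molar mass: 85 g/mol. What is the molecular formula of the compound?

Assume 100 g: 27.9 g C, 7.024 g H, 65.076 g N.
n(C) = 27.9/12.01 = 2.323, n(H) = 7.024/1.008 = 6.968, n(N) = 65.076/14.01 = 4.645
Smallest is C at 2.323 mol; normalising gives C 1.000, H 3.000, N 2.000
→ CH3N2
Empirical-formula mass = 43.05 g/mol
n = 85 / 43.05 = 1.97 ≈ 2
Molecular formula = (CH3N2)×2 = C2H6N4

C2H6N4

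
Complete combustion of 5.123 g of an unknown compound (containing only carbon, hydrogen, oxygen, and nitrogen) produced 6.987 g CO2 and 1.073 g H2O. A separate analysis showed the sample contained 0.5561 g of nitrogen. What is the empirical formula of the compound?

C4H3NO4

mol C = 6.987 / 44.01 = 0.1588; mass C = 0.1588 × 12.01 = 1.907 g
mol H = 2 × (1.073 / 18.02) = 0.1191; mass H = 0.1191 × 1.008 = 0.1200 g
mol N = 0.5561 / 14.01 = 0.03969
mass O = 5.123 − (2.583) = 2.540 g → mol O = 0.1588
Ratios (÷ 0.03969): C 4.000, H 3.000, N 1.000, O 4.000
→ C4H3NO4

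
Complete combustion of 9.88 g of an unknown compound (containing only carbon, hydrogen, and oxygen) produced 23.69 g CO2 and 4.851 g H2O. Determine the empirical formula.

C3H3O

mol C = 23.69 / 44.01 = 0.5383; mass C = 0.5383 × 12.01 = 6.465 g
mol H = 2 × (4.851 / 18.02) = 0.5384; mass H = 0.5384 × 1.008 = 0.5427 g
mass O = 9.88 − (7.008) = 2.872 g → mol O = 0.1795
Ratios (÷ 0.1795): C 2.998, H 2.999, O 1.000
→ C3H3O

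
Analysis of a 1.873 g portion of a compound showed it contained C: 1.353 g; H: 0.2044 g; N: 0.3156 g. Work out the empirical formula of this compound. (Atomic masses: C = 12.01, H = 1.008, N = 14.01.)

Moles — C: 1.353 / 12.01 = 0.1127 mol; H: 0.2044 / 1.008 = 0.2028 mol; N: 0.3156 / 14.01 = 0.02253 mol
Smallest is N at 0.02253 mol; normalising gives C 5.001, H 9.002, N 1.000
Ratio ≈ 5:9:1, so the empirical formula is C5H9N

C5H9N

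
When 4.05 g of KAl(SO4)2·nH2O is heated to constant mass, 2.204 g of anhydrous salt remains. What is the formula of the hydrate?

KAl(SO4)2·12H2O

Mass of water lost = 4.05 − 2.204 = 1.846 g → 1.846 / 18.02 = 0.1024 mol H2O
Molar mass of KAl(SO4)2 = 258.22 g/mol → mol KAl(SO4)2 = 2.204 / 258.22 = 0.008535
n = 0.1024 / 0.008535 = 12.00 ≈ 12 → KAl(SO4)2·12H2O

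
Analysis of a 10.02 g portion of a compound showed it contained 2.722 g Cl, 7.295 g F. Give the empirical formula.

ClF5

Cl: 2.722 g ÷ 35.45 g/mol = 0.07678 mol
F: 7.295 g ÷ 19.00 g/mol = 0.3839 mol
Ratios (÷ 0.07678): Cl 1.000, F 5.000
→ ClF5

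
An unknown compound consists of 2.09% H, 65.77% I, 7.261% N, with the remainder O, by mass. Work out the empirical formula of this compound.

H4INO3

Assume 100 g: 2.09 g H, 65.77 g I, 7.261 g N, 24.879 g O.
H: 2.09 g ÷ 1.008 g/mol = 2.073 mol
I: 65.77 g ÷ 126.90 g/mol = 0.5183 mol
N: 7.261 g ÷ 14.01 g/mol = 0.5183 mol
O: 24.879 g ÷ 16.00 g/mol = 1.555 mol
Smallest is N at 0.5183 mol; normalising gives H 4.001, I 1.000, N 1.000, O 3.000
→ H4INO3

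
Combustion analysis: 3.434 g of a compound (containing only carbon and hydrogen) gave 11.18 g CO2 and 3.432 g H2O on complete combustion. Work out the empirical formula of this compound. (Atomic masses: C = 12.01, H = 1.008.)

C2H3

mol C = 11.18 / 44.01 = 0.2540; mass C = 0.2540 × 12.01 = 3.051 g
mol H = 2 × (3.432 / 18.02) = 0.3809; mass H = 0.3809 × 1.008 = 0.3840 g
Smallest is C at 0.254 mol; normalising gives C 1.000, H 1.499
Scaling by 2: C 2.00, H 3.00 → C2H3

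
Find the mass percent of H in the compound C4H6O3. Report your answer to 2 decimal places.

Molar mass = 4(12.01) + 6(1.008) + 3(16.00) = 102.088 g/mol
Mass of H per mole = 6 × 1.008 = 6.048 g
% H = 6.048 / 102.088 × 100 = 5.92%

5.92%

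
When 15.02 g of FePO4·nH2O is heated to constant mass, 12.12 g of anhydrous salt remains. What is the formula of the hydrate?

FePO4·2H2O

Mass of water lost = 15.02 − 12.12 = 2.9 g → 2.9 / 18.02 = 0.1609 mol H2O
Molar mass of FePO4 = 150.82 g/mol → mol FePO4 = 12.12 / 150.82 = 0.08036
n = 0.1609 / 0.08036 = 2.00 ≈ 2 → FePO4·2H2O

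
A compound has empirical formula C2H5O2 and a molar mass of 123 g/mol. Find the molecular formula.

C4H10O4

Empirical-formula mass = 61.06 g/mol
n = 123 / 61.06 = 2.01 ≈ 2
Molecular formula = (C2H5O2)2 = C4H10O4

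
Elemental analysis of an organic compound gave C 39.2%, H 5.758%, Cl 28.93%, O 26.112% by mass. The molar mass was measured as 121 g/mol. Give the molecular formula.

Assume 100 g: 39.2 g C, 5.758 g H, 28.93 g Cl, 26.112 g O.
Moles — C: 39.2 / 12.01 = 3.264 mol; H: 5.758 / 1.008 = 5.712 mol; Cl: 28.93 / 35.45 = 0.8161 mol; O: 26.112 / 16.00 = 1.632 mol
Divide by the smallest (0.8161 mol Cl): C 4.000, H 7.000, Cl 1.000, O 2.000
≈ 4:7:1:2 → C4H7ClO2
Empirical-formula mass = 122.55 g/mol
n = 121 / 122.55 = 0.99 ≈ 1
Molecular formula = empirical formula = C4H7ClO2

C4H7ClO2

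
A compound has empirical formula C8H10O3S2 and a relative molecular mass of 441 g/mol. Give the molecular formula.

Empirical-formula mass = 218.30 g/mol
n = 441 / 218.30 = 2.02 ≈ 2
Molecular formula = (C8H10O3S2)2 = C16H20O6S4

C16H20O6S4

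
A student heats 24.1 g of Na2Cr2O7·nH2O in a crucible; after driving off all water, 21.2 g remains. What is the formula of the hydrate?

Na2Cr2O7·2H2O

Mass of water lost = 24.1 − 21.2 = 2.9 g → 2.9 / 18.02 = 0.1609 mol H2O
Molar mass of Na2Cr2O7 = 261.98 g/mol → mol Na2Cr2O7 = 21.2 / 261.98 = 0.08092
n = 0.1609 / 0.08092 = 1.99 ≈ 2 → Na2Cr2O7·2H2O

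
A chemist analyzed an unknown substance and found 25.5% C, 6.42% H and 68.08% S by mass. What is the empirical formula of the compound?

Assume 100 g: 25.5 g C, 6.42 g H, 68.08 g S.
C: 25.5 g ÷ 12.01 g/mol = 2.123 mol
H: 6.42 g ÷ 1.008 g/mol = 6.369 mol
S: 68.08 g ÷ 32.07 g/mol = 2.123 mol
Smallest is S at 2.123 mol; normalising gives C 1.000, H 3.000, S 1.000
Ratio ≈ 1:3:1, so the empirical formula is CH3S

CH3S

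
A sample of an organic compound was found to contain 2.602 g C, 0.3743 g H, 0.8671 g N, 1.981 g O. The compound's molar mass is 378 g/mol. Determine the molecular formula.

C14H24N4O8

C: 2.602 g ÷ 12.01 g/mol = 0.2167 mol
H: 0.3743 g ÷ 1.008 g/mol = 0.3713 mol
N: 0.8671 g ÷ 14.01 g/mol = 0.06189 mol
O: 1.981 g ÷ 16.00 g/mol = 0.1238 mol
Divide by the smallest (0.06189 mol N): C 3.501, H 6.000, N 1.000, O 2.000
×2: C 7.00, H 12.00, N 2.00, O 4.00 → C7H12N2O4
Empirical-formula mass = 188.19 g/mol
n = 378 / 188.19 = 2.01 ≈ 2
Molecular formula = (C7H12N2O4)×2 = C14H24N4O8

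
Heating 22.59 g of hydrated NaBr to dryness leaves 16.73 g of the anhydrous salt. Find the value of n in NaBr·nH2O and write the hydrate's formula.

NaBr·2H2O

Mass of water lost = 22.59 − 16.73 = 5.86 g → 5.86 / 18.02 = 0.3252 mol H2O
Molar mass of NaBr = 102.89 g/mol → mol NaBr = 16.73 / 102.89 = 0.1626
n = 0.3252 / 0.1626 = 2.00 ≈ 2 → NaBr·2H2O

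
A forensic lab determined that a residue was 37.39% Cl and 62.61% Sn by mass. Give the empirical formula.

Assume 100 g: 37.39 g Cl, 62.61 g Sn.
Cl: 37.39 g ÷ 35.45 g/mol = 1.055 mol
Sn: 62.61 g ÷ 118.71 g/mol = 0.5274 mol
Smallest is Sn at 0.5274 mol; normalising gives Cl 2.000, Sn 1.000
→ Cl2Sn

Cl2Sn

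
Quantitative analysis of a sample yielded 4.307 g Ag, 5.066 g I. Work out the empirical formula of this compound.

AgI

Ag: 4.307 g ÷ 107.87 g/mol = 0.03993 mol
I: 5.066 g ÷ 126.90 g/mol = 0.03992 mol
Divide by the smallest (0.03992 mol I): Ag 1.000, I 1.000
→ AgI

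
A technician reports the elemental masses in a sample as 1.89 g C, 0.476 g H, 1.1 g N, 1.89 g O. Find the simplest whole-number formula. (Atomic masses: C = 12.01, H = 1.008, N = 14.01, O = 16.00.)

Moles — C: 1.89 / 12.01 = 0.1574 mol; H: 0.476 / 1.008 = 0.4722 mol; N: 1.1 / 14.01 = 0.07852 mol; O: 1.89 / 16.00 = 0.1181 mol
Smallest is N at 0.07852 mol; normalising gives C 2.004, H 6.014, N 1.000, O 1.504
Scaling by 2: C 4.01, H 12.03, N 2.00, O 3.01 → C4H12N2O3

C4H12N2O3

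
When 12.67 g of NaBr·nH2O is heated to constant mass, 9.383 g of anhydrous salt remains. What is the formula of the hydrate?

NaBr·2H2O

Mass of water lost = 12.67 − 9.383 = 3.287 g → 3.287 / 18.02 = 0.1824 mol H2O
Molar mass of NaBr = 102.89 g/mol → mol NaBr = 9.383 / 102.89 = 0.09119
n = 0.1824 / 0.09119 = 2.00 ≈ 2 → NaBr·2H2O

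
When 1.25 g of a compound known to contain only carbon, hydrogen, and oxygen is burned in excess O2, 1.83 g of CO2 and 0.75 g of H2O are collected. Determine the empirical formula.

mol C = 1.83 / 44.01 = 0.04158; mass C = 0.04158 × 12.01 = 0.4994 g
mol H = 2 × (0.75 / 18.02) = 0.08324; mass H = 0.08324 × 1.008 = 0.08391 g
mass O = 1.25 − (0.5833) = 0.6667 g → mol O = 0.04167
Ratios (÷ 0.04158): C 1.000, H 2.002, O 1.002
→ CH2O

CH2O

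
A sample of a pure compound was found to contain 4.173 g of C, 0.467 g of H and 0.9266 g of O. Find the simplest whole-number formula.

C: 4.173 g ÷ 12.01 g/mol = 0.3475 mol
H: 0.467 g ÷ 1.008 g/mol = 0.4633 mol
O: 0.9266 g ÷ 16.00 g/mol = 0.05791 mol
Ratios (÷ 0.05791): C 6.000, H 8.000, O 1.000
→ C6H8O

C6H8O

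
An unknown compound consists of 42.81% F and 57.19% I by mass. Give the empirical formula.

F5I

Assume 100 g: 42.81 g F, 57.19 g I.
Moles — F: 42.81 / 19.00 = 2.253 mol; I: 57.19 / 126.90 = 0.4507 mol
Ratios (÷ 0.4507): F 5.000, I 1.000
Ratio ≈ 5:1, so the empirical formula is F5I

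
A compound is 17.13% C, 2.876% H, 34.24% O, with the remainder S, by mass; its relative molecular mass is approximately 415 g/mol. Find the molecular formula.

Assume 100 g: 17.13 g C, 2.876 g H, 34.24 g O, 45.754 g S.
C: 17.13 g ÷ 12.01 g/mol = 1.426 mol
H: 2.876 g ÷ 1.008 g/mol = 2.853 mol
O: 34.24 g ÷ 16.00 g/mol = 2.14 mol
S: 45.754 g ÷ 32.07 g/mol = 1.427 mol
Ratios (÷ 1.426): C 1.000, H 2.000, O 1.500, S 1.000
Multiply by 2: C 2.00, H 4.00, O 3.00, S 2.00 → C2H4O3S2
Empirical-formula mass = 140.19 g/mol
n = 415 / 140.19 = 2.96 ≈ 3
Molecular formula = (C2H4O3S2)×3 = C6H12O9S6

C6H12O9S6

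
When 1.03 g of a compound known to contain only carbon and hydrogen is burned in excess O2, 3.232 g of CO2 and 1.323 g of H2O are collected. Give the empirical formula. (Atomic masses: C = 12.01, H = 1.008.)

mol C = 3.232 / 44.01 = 0.07344; mass C = 0.07344 × 12.01 = 0.8820 g
mol H = 2 × (1.323 / 18.02) = 0.1468; mass H = 0.1468 × 1.008 = 0.1480 g
Ratios (÷ 0.07344): C 1.000, H 1.999
→ CH2

CH2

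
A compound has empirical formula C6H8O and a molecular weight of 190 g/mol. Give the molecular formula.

C12H16O2

Empirical-formula mass = 96.12 g/mol
n = 190 / 96.12 = 1.98 ≈ 2
Molecular formula = (C6H8O)2 = C12H16O2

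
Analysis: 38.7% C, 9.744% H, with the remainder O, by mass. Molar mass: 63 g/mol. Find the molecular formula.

Assume 100 g: 38.7 g C, 9.744 g H, 51.556 g O.
Moles — C: 38.7 / 12.01 = 3.222 mol; H: 9.744 / 1.008 = 9.667 mol; O: 51.556 / 16.00 = 3.222 mol
Ratios (÷ 3.222): C 1.000, H 3.000, O 1.000
≈ 1:3:1 → CH3O
Empirical-formula mass = 31.03 g/mol
n = 63 / 31.03 = 2.03 ≈ 2
Molecular formula = (CH3O)×2 = C2H6O2

C2H6O2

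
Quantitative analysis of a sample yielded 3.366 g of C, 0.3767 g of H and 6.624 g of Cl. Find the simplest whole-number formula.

C3H4Cl2

C: 3.366 g ÷ 12.01 g/mol = 0.2803 mol
H: 0.3767 g ÷ 1.008 g/mol = 0.3737 mol
Cl: 6.624 g ÷ 35.45 g/mol = 0.1869 mol
Smallest is Cl at 0.1869 mol; normalising gives C 1.500, H 2.000, Cl 1.000
×2: C 3.00, H 4.00, Cl 2.00 → C3H4Cl2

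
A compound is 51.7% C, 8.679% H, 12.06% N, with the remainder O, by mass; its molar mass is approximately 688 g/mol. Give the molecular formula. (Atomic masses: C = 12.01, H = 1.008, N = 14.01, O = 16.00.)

C30H60N6O12

Assume 100 g: 51.7 g C, 8.679 g H, 12.06 g N, 27.561 g O.
n(C) = 51.7/12.01 = 4.305, n(H) = 8.679/1.008 = 8.61, n(N) = 12.06/14.01 = 0.8608, n(O) = 27.561/16.00 = 1.723
Divide by the smallest (0.8608 mol N): C 5.001, H 10.002, N 1.000, O 2.001
→ C5H10NO2
Empirical-formula mass = 116.14 g/mol
n = 688 / 116.14 = 5.92 ≈ 6
Molecular formula = (C5H10NO2)×6 = C30H60N6O12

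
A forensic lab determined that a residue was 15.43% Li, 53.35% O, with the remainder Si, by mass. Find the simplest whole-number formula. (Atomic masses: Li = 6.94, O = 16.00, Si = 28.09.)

Assume 100 g: 15.43 g Li, 53.35 g O, 31.22 g Si.
n(Li) = 15.43/6.94 = 2.223, n(O) = 53.35/16.00 = 3.334, n(Si) = 31.22/28.09 = 1.111
Smallest is Si at 1.111 mol; normalising gives Li 2.000, O 3.000, Si 1.000
≈ 2:3:1 → Li2O3Si

Li2O3Si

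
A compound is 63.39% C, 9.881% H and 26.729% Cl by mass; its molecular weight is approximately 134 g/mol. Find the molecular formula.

C7H13Cl

Assume 100 g: 63.39 g C, 9.881 g H, 26.729 g Cl.
Moles — C: 63.39 / 12.01 = 5.278 mol; H: 9.881 / 1.008 = 9.803 mol; Cl: 26.729 / 35.45 = 0.754 mol
Ratios (÷ 0.754): C 7.000, H 13.001, Cl 1.000
Ratio ≈ 7:13:1, so the empirical formula is C7H13Cl
Empirical-formula mass = 132.62 g/mol
n = 134 / 132.62 = 1.01 ≈ 1
Molecular formula = empirical formula = C7H13Cl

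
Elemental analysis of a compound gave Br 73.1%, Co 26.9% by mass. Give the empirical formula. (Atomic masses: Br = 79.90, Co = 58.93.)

Assume 100 g: 73.1 g Br, 26.9 g Co.
n(Br) = 73.1/79.90 = 0.9149, n(Co) = 26.9/58.93 = 0.4565
Ratios (÷ 0.4565): Br 2.004, Co 1.000
≈ 2:1 → Br2Co

Br2Co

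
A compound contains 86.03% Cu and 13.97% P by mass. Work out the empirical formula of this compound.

Assume 100 g: 86.03 g Cu, 13.97 g P.
Moles — Cu: 86.03 / 63.55 = 1.354 mol; P: 13.97 / 30.97 = 0.4511 mol
Smallest is P at 0.4511 mol; normalising gives Cu 3.001, P 1.000
→ Cu3P

Cu3P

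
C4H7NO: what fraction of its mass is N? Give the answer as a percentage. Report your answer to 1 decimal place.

16.5%

Molar mass = 4(12.01) + 7(1.008) + 1(14.01) + 1(16.00) = 85.106 g/mol
Mass of N per mole = 1 × 14.01 = 14.010 g
% N = 14.010 / 85.106 × 100 = 16.5%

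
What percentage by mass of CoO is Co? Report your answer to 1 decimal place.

78.6%

Molar mass = 1(58.93) + 1(16.00) = 74.930 g/mol
Mass of Co per mole = 1 × 58.93 = 58.930 g
% Co = 58.930 / 74.930 × 100 = 78.6%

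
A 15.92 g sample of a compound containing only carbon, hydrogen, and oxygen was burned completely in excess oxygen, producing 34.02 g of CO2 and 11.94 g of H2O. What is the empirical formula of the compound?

C7H12O3

mol C = 34.02 / 44.01 = 0.7730; mass C = 0.7730 × 12.01 = 9.284 g
mol H = 2 × (11.94 / 18.02) = 1.325; mass H = 1.325 × 1.008 = 1.336 g
mass O = 15.92 − (10.62) = 5.300 g → mol O = 0.3313
Ratios (÷ 0.3313): C 2.333, H 4.000, O 1.000
Multiply by 3: C 7.00, H 12.00, O 3.00 → C7H12O3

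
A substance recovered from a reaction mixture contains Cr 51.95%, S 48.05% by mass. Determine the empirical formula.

Assume 100 g: 51.95 g Cr, 48.05 g S.
Cr: 51.95 g ÷ 52.00 g/mol = 0.999 mol
S: 48.05 g ÷ 32.07 g/mol = 1.498 mol
Divide by the smallest (0.999 mol Cr): Cr 1.000, S 1.500
×2: Cr 2.00, S 3.00 → Cr2S3

Cr2S3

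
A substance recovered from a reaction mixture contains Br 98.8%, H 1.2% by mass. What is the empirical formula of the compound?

BrH

Assume 100 g: 98.8 g Br, 1.2 g H.
Moles — Br: 98.8 / 79.90 = 1.237 mol; H: 1.2 / 1.008 = 1.19 mol
Ratios (÷ 1.19): Br 1.039, H 1.000
≈ 1:1 → BrH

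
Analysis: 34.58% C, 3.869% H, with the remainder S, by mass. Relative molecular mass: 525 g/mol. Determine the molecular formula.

Assume 100 g: 34.58 g C, 3.869 g H, 61.551 g S.
Moles — C: 34.58 / 12.01 = 2.879 mol; H: 3.869 / 1.008 = 3.838 mol; S: 61.551 / 32.07 = 1.919 mol
Smallest is S at 1.919 mol; normalising gives C 1.500, H 2.000, S 1.000
Scaling by 2: C 3.00, H 4.00, S 2.00 → C3H4S2
Empirical-formula mass = 104.20 g/mol
n = 525 / 104.20 = 5.04 ≈ 5
Molecular formula = (C3H4S2)×5 = C15H20S10

C15H20S10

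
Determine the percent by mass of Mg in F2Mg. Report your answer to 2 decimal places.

Molar mass = 2(19.00) + 1(24.31) = 62.310 g/mol
Mass of Mg per mole = 1 × 24.31 = 24.310 g
% Mg = 24.310 / 62.310 × 100 = 39.01%

39.01%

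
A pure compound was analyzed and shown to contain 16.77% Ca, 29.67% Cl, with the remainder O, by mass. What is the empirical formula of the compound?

Assume 100 g: 16.77 g Ca, 29.67 g Cl, 53.56 g O.
n(Ca) = 16.77/40.08 = 0.4184, n(Cl) = 29.67/35.45 = 0.837, n(O) = 53.56/16.00 = 3.348
Smallest is Ca at 0.4184 mol; normalising gives Ca 1.000, Cl 2.000, O 8.000
→ CaCl2O8

CaCl2O8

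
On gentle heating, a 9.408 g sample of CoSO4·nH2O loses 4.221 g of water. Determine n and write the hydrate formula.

Mass of anhydrous CoSO4 = 9.408 − 4.221 = 5.187 g
mol H2O = 4.221 / 18.02 = 0.2342
Molar mass of CoSO4 = 155.00 g/mol → mol CoSO4 = 5.187 / 155.00 = 0.03346
n = 0.2342 / 0.03346 = 7.00 ≈ 7 → CoSO4·7H2O

CoSO4·7H2O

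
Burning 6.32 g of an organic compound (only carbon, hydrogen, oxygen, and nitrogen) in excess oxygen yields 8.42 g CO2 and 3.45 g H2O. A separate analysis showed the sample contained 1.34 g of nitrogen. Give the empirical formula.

mol C = 8.42 / 44.01 = 0.1913; mass C = 0.1913 × 12.01 = 2.298 g
mol H = 2 × (3.45 / 18.02) = 0.3829; mass H = 0.3829 × 1.008 = 0.3860 g
mol N = 1.34 / 14.01 = 0.09565
mass O = 6.32 − (4.024) = 2.296 g → mol O = 0.1435
Smallest is N at 0.09565 mol; normalising gives C 2.000, H 4.003, N 1.000, O 1.501
Multiply by 2: C 4.00, H 8.01, N 2.00, O 3.00 → C4H8N2O3

C4H8N2O3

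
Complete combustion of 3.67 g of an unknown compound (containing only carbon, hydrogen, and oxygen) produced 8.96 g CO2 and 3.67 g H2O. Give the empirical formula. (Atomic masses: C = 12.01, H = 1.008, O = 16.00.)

mol C = 8.96 / 44.01 = 0.2036; mass C = 0.2036 × 12.01 = 2.445 g
mol H = 2 × (3.67 / 18.02) = 0.4073; mass H = 0.4073 × 1.008 = 0.4106 g
mass O = 3.67 − (2.856) = 0.8143 g → mol O = 0.05089
Smallest is O at 0.05089 mol; normalising gives C 4.000, H 8.003, O 1.000
→ C4H8O

C4H8O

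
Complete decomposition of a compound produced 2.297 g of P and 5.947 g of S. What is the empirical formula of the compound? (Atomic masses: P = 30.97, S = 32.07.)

Moles — P: 2.297 / 30.97 = 0.07417 mol; S: 5.947 / 32.07 = 0.1854 mol
Smallest is P at 0.07417 mol; normalising gives P 1.000, S 2.500
Scaling by 2: P 2.00, S 5.00 → P2S5

P2S5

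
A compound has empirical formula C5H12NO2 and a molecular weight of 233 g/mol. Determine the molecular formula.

C10H24N2O4

Empirical-formula mass = 118.16 g/mol
n = 233 / 118.16 = 1.97 ≈ 2
Molecular formula = (C5H12NO2)2 = C10H24N2O4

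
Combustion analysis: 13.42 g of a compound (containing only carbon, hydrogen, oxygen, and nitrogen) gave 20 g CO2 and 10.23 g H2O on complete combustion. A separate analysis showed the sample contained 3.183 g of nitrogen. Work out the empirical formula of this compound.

C2H5NO

mol C = 20 / 44.01 = 0.4544; mass C = 0.4544 × 12.01 = 5.458 g
mol H = 2 × (10.23 / 18.02) = 1.135; mass H = 1.135 × 1.008 = 1.144 g
mol N = 3.183 / 14.01 = 0.2272
mass O = 13.42 − (9.785) = 3.635 g → mol O = 0.2272
Divide by the smallest (0.2272 mol O): C 2.000, H 4.998, N 1.000, O 1.000
→ C2H5NO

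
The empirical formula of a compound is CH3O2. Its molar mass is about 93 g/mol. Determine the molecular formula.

C2H6O4

Empirical-formula mass = 47.03 g/mol
n = 93 / 47.03 = 1.98 ≈ 2
Molecular formula = (CH3O2)2 = C2H6O4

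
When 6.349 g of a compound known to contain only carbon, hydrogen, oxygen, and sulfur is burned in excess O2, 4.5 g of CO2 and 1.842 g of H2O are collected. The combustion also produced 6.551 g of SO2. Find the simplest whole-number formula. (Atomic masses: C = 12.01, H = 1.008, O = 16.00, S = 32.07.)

CH2OS

mol C = 4.5 / 44.01 = 0.1022; mass C = 0.1022 × 12.01 = 1.228 g
mol H = 2 × (1.842 / 18.02) = 0.2044; mass H = 0.2044 × 1.008 = 0.2061 g
mol S = 6.551 / 64.07 = 0.1022; mass S = 3.279 g
mass O = 6.349 − (4.713) = 1.636 g → mol O = 0.1022
Divide by the smallest (0.1022 mol O): C 1.000, H 2.000, O 1.000, S 1.000
Ratio ≈ 1:2:1:1, so the empirical formula is CH2OS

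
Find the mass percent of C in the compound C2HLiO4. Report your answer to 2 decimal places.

Molar mass = 2(12.01) + 1(1.008) + 1(6.94) + 4(16.00) = 95.968 g/mol
Mass of C per mole = 2 × 12.01 = 24.020 g
% C = 24.020 / 95.968 × 100 = 25.03%

25.03%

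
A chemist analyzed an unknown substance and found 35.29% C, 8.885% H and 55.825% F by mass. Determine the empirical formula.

Assume 100 g: 35.29 g C, 8.885 g H, 55.825 g F.
n(C) = 35.29/12.01 = 2.938, n(H) = 8.885/1.008 = 8.814, n(F) = 55.825/19.00 = 2.938
Divide by the smallest (2.938 mol F): C 1.000, H 3.000, F 1.000
≈ 1:3:1 → CH3F

CH3F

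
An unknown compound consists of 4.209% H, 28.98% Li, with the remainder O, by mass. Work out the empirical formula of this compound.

Assume 100 g: 4.209 g H, 28.98 g Li, 66.811 g O.
H: 4.209 g ÷ 1.008 g/mol = 4.176 mol
Li: 28.98 g ÷ 6.94 g/mol = 4.176 mol
O: 66.811 g ÷ 16.00 g/mol = 4.176 mol
Divide by the smallest (4.176 mol H): H 1.000, Li 1.000, O 1.000
Ratio ≈ 1:1:1, so the empirical formula is HLiO

HLiO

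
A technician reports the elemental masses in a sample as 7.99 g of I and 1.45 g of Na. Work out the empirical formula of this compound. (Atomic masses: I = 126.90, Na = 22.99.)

INa

I: 7.99 g ÷ 126.90 g/mol = 0.06296 mol
Na: 1.45 g ÷ 22.99 g/mol = 0.06307 mol
Divide by the smallest (0.06296 mol I): I 1.000, Na 1.002
≈ 1:1 → INa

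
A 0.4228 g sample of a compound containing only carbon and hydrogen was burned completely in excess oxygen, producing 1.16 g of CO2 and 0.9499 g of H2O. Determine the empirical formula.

CH4

mol C = 1.16 / 44.01 = 0.02636; mass C = 0.02636 × 12.01 = 0.3166 g
mol H = 2 × (0.9499 / 18.02) = 0.1054; mass H = 0.1054 × 1.008 = 0.1063 g
Smallest is C at 0.02636 mol; normalising gives C 1.000, H 4.000
≈ 1:4 → CH4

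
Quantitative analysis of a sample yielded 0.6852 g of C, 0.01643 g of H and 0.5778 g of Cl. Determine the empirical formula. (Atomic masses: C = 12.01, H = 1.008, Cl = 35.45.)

n(C) = 0.6852/12.01 = 0.05705, n(H) = 0.01643/1.008 = 0.0163, n(Cl) = 0.5778/35.45 = 0.0163
Divide by the smallest (0.0163 mol Cl): C 3.500, H 1.000, Cl 1.000
×2: C 7.00, H 2.00, Cl 2.00 → C7H2Cl2

C7H2Cl2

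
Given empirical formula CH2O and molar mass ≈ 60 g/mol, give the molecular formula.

C2H4O2

Empirical-formula mass = 30.03 g/mol
n = 60 / 30.03 = 2.00 ≈ 2
Molecular formula = (CH2O)2 = C2H4O2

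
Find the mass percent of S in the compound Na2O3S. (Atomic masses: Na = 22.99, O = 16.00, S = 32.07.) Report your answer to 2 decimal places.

25.44%

Molar mass = 2(22.99) + 3(16.00) + 1(32.07) = 126.050 g/mol
Mass of S per mole = 1 × 32.07 = 32.070 g
% S = 32.070 / 126.050 × 100 = 25.44%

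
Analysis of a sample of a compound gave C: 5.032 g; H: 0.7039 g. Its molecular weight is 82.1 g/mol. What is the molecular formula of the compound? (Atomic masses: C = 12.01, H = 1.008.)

C6H10

C: 5.032 g ÷ 12.01 g/mol = 0.419 mol
H: 0.7039 g ÷ 1.008 g/mol = 0.6983 mol
Smallest is C at 0.419 mol; normalising gives C 1.000, H 1.667
×3: C 3.00, H 5.00 → C3H5
Empirical-formula mass = 41.07 g/mol
n = 82.1 / 41.07 = 2.00 ≈ 2
Molecular formula = (C3H5)×2 = C6H10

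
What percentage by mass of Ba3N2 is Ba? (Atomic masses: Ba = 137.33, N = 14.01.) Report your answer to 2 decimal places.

Molar mass = 3(137.33) + 2(14.01) = 440.010 g/mol
Mass of Ba per mole = 3 × 137.33 = 411.990 g
% Ba = 411.990 / 440.010 × 100 = 93.63%

93.63%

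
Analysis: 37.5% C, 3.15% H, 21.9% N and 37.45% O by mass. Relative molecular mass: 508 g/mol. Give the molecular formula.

Assume 100 g: 37.5 g C, 3.15 g H, 21.9 g N, 37.45 g O.
C: 37.5 g ÷ 12.01 g/mol = 3.122 mol
H: 3.15 g ÷ 1.008 g/mol = 3.125 mol
N: 21.9 g ÷ 14.01 g/mol = 1.563 mol
O: 37.45 g ÷ 16.00 g/mol = 2.341 mol
Smallest is N at 1.563 mol; normalising gives C 1.997, H 1.999, N 1.000, O 1.497
Multiply by 2: C 3.99, H 4.00, N 2.00, O 2.99 → C4H4N2O3
Empirical-formula mass = 128.09 g/mol
n = 508 / 128.09 = 3.97 ≈ 4
Molecular formula = (C4H4N2O3)×4 = C16H16N8O12

C16H16N8O12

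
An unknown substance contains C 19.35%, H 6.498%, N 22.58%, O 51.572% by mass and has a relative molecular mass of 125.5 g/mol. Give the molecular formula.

C2H8N2O4

Assume 100 g: 19.35 g C, 6.498 g H, 22.58 g N, 51.572 g O.
Moles — C: 19.35 / 12.01 = 1.611 mol; H: 6.498 / 1.008 = 6.446 mol; N: 22.58 / 14.01 = 1.612 mol; O: 51.572 / 16.00 = 3.223 mol
Ratios (÷ 1.611): C 1.000, H 4.001, N 1.000, O 2.001
≈ 1:4:1:2 → CH4NO2
Empirical-formula mass = 62.05 g/mol
n = 125.5 / 62.05 = 2.02 ≈ 2
Molecular formula = (CH4NO2)×2 = C2H8N2O4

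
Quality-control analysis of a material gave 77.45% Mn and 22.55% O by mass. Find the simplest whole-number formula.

MnO

Assume 100 g: 77.45 g Mn, 22.55 g O.
Moles — Mn: 77.45 / 54.94 = 1.41 mol; O: 22.55 / 16.00 = 1.409 mol
Divide by the smallest (1.409 mol O): Mn 1.000, O 1.000
≈ 1:1 → MnO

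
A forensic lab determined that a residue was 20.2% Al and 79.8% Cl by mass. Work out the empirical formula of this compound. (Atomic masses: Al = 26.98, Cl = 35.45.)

Assume 100 g: 20.2 g Al, 79.8 g Cl.
Moles — Al: 20.2 / 26.98 = 0.7487 mol; Cl: 79.8 / 35.45 = 2.251 mol
Ratios (÷ 0.7487): Al 1.000, Cl 3.007
Ratio ≈ 1:3, so the empirical formula is AlCl3

AlCl3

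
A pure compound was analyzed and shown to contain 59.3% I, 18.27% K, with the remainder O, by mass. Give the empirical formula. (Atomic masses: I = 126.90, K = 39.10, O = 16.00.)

IKO3

Assume 100 g: 59.3 g I, 18.27 g K, 22.43 g O.
Moles — I: 59.3 / 126.90 = 0.4673 mol; K: 18.27 / 39.10 = 0.4673 mol; O: 22.43 / 16.00 = 1.402 mol
Ratios (÷ 0.4673): I 1.000, K 1.000, O 3.000
→ IKO3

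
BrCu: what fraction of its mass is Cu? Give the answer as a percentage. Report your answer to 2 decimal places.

Molar mass = 1(79.90) + 1(63.55) = 143.450 g/mol
Mass of Cu per mole = 1 × 63.55 = 63.550 g
% Cu = 63.550 / 143.450 × 100 = 44.30%

44.30%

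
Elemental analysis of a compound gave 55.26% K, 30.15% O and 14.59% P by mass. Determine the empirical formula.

K3O4P

Assume 100 g: 55.26 g K, 30.15 g O, 14.59 g P.
K: 55.26 g ÷ 39.10 g/mol = 1.413 mol
O: 30.15 g ÷ 16.00 g/mol = 1.884 mol
P: 14.59 g ÷ 30.97 g/mol = 0.4711 mol
Smallest is P at 0.4711 mol; normalising gives K 3.000, O 4.000, P 1.000
Ratio ≈ 3:4:1, so the empirical formula is K3O4P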